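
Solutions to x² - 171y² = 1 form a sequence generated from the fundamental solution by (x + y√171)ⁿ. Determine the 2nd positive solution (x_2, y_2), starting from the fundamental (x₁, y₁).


Step 1: Find the fundamental solution (x₁, y₁) of x² - 171y² = 1.
  Expand √171 as a continued fraction. a₀ = ⌊√171⌋ = 13; iterate m_{k+1} = d_k·a_k − m_k, d_{k+1} = (171 − m_{k+1}²)/d_k, a_{k+1} = ⌊(a₀ + m_{k+1})/d_{k+1}⌋ (starting m₀ = 0, d₀ = 1), with convergents p_k = a_k·p_{k-1} + p_{k-2}, q_k = a_k·q_{k-1} + q_{k-2} (p₋₁ = 1, q₋₁ = 0):
  k = 0: a₀ = 13; p₀/q₀ = 13/1; p₀² − 171·q₀² = 169 − 171 = -2.
  k = 1: m = 13, d = 2, a = ⌊(13 + 13)/2⌋ = 13; p/q = (13·13 + 1)/(13·1 + 0) = 170/13; p² − 171·q² = 28900 − 28899 = 1.
  The first convergent with p² − 171·q² = 1 gives the fundamental solution (x₁, y₁) = (170, 13).
Step 2: Apply the recurrence (x_{n+1}, y_{n+1}) = (x₁x_n + 171y₁y_n, x₁y_n + y₁x_n) repeatedly.
  From (x_1, y_1) = (170, 13): x_2 = 170·170 + 171·13·13 = 57799; y_2 = 170·13 + 13·170 = 4420.
Step 3: Verify x_2² - 171·y_2² = 3340724401 - 3340724400 = 1 (should be 1). ✓

(x_1, y_1) = (170, 13); (x_2, y_2) = (57799, 4420).


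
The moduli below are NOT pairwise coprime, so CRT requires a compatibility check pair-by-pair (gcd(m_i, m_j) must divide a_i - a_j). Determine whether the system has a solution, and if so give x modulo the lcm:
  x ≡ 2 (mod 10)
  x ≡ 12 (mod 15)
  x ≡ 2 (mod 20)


Moduli 10, 15, 20 are not pairwise coprime, so CRT works modulo lcm(m_i) when all pairwise compatibility conditions hold.
Pairwise compatibility: gcd(m_i, m_j) must divide a_i - a_j for every pair.
Merge one congruence at a time:
  Start: x ≡ 2 (mod 10).
  Combine with x ≡ 12 (mod 15): gcd(10, 15) = 5; 12 - 2 = 10, which IS divisible by 5, so compatible.
    Write x = 2 + 10·t and substitute into x ≡ 12 (mod 15): 10·t ≡ 12 − 2 = 10 (mod 15).
    Divide the congruence (and modulus) by g = 5: 2·t ≡ 2 (mod 3).
    The inverse of 2 mod 3 is 2 (since 2·2 = 4 = 1·3 + 1), so t ≡ 2·2 = 4 ≡ 1 (mod 3).
    Then x = 2 + 10·1 = 12, valid modulo lcm(10, 15) = 30: x ≡ 12 (mod 30).
  Combine with x ≡ 2 (mod 20): gcd(30, 20) = 10; 2 - 12 = -10, which IS divisible by 10, so compatible.
    Write x = 12 + 30·t and substitute into x ≡ 2 (mod 20): 30·t ≡ 2 − 12 = -10 (mod 20).
    Divide the congruence (and modulus) by g = 10: 3·t ≡ -1 (mod 2).
    Reduce coefficients mod 2: 1·t ≡ 1 (mod 2).
    So t ≡ 1 (mod 2).
    Then x = 12 + 30·1 = 42, valid modulo lcm(30, 20) = 60: x ≡ 42 (mod 60).
Verify: 42 mod 10 = 2, 42 mod 15 = 12, 42 mod 20 = 2.

x ≡ 42 (mod 60).


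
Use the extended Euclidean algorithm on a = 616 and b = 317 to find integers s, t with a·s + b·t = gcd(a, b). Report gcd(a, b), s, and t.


Euclidean algorithm on (616, 317) — divide until remainder is 0:
  616 = 1 · 317 + 299
  317 = 1 · 299 + 18
  299 = 16 · 18 + 11
  18 = 1 · 11 + 7
  11 = 1 · 7 + 4
  7 = 1 · 4 + 3
  4 = 1 · 3 + 1
  3 = 3 · 1 + 0
gcd(616, 317) = 1.
Track Bezout coefficients alongside the remainders: start with r₀ = 616 = a·1 + b·0 (s = 1, t = 0) and r₁ = 317 = a·0 + b·1 (s = 0, t = 1); each new remainder r_{k+1} = r_{k-1} − q_k·r_k inherits s_{k+1} = s_{k-1} − q_k·s_k, t_{k+1} = t_{k-1} − q_k·t_k, so r_k = a·s_k + b·t_k at every step:
  q = 1: r = 299, s = 1 − 1·0 = 1, t = 0 − 1·1 = -1  (check: 616·1 + 317·(-1) = 299)
  q = 1: r = 18, s = 0 − 1·1 = -1, t = 1 − 1·(-1) = 2  (check: 616·(-1) + 317·2 = 18)
  q = 16: r = 11, s = 1 − 16·(-1) = 17, t = -1 − 16·2 = -33  (check: 616·17 + 317·(-33) = 11)
  q = 1: r = 7, s = -1 − 1·17 = -18, t = 2 − 1·(-33) = 35  (check: 616·(-18) + 317·35 = 7)
  q = 1: r = 4, s = 17 − 1·(-18) = 35, t = -33 − 1·35 = -68  (check: 616·35 + 317·(-68) = 4)
  q = 1: r = 3, s = -18 − 1·35 = -53, t = 35 − 1·(-68) = 103  (check: 616·(-53) + 317·103 = 3)
  q = 1: r = 1, s = 35 − 1·(-53) = 88, t = -68 − 1·103 = -171  (check: 616·88 + 317·(-171) = 1)
The row with r = 1 (the gcd) gives the Bezout coefficients s = 88, t = -171.
Result: 616 · (88) + 317 · (-171) = 1.

gcd(616, 317) = 1; s = 88, t = -171 (check: 616·88 + 317·(-171) = 1).


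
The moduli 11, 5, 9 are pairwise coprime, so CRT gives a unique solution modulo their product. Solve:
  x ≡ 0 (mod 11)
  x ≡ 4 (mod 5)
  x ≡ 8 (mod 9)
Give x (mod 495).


Moduli 11, 5, 9 are pairwise coprime; by CRT there is a unique solution modulo M = 11 · 5 · 9 = 495.
Solve pairwise, accumulating the modulus:
  Start with x ≡ 0 (mod 11).
  Combine with x ≡ 4 (mod 5): since gcd(11, 5) = 1, we get a unique residue mod 55.
    Write x = 0 + 11·t and substitute into x ≡ 4 (mod 5): 11·t ≡ 4 − 0 = 4 (mod 5).
    Reduce coefficients mod 5: 1·t ≡ 4 (mod 5).
    So t ≡ 4 (mod 5).
    Then x = 0 + 11·4 = 44, valid modulo lcm(11, 5) = 55: x ≡ 44 (mod 55).
  Combine with x ≡ 8 (mod 9): since gcd(55, 9) = 1, we get a unique residue mod 495.
    Write x = 44 + 55·t and substitute into x ≡ 8 (mod 9): 55·t ≡ 8 − 44 = -36 (mod 9).
    Reduce coefficients mod 9: 1·t ≡ 0 (mod 9).
    So t ≡ 0 (mod 9).
    Then x = 44 + 55·0 = 44, valid modulo lcm(55, 9) = 495: x ≡ 44 (mod 495).
Verify: 44 mod 11 = 0 ✓, 44 mod 5 = 4 ✓, 44 mod 9 = 8 ✓.

x ≡ 44 (mod 495).


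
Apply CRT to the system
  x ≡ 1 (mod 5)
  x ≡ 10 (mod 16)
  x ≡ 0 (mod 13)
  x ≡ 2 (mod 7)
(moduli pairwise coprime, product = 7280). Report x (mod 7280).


Product of moduli M = 5 · 16 · 13 · 7 = 7280.
Merge one congruence at a time:
  Start: x ≡ 1 (mod 5).
  Combine with x ≡ 10 (mod 16); new modulus lcm = 80.
    Write x = 1 + 5·t and substitute into x ≡ 10 (mod 16): 5·t ≡ 10 − 1 = 9 (mod 16).
    The inverse of 5 mod 16 is 13 (since 5·13 = 65 = 4·16 + 1), so t ≡ 13·9 = 117 ≡ 5 (mod 16).
    Then x = 1 + 5·5 = 26, valid modulo lcm(5, 16) = 80: x ≡ 26 (mod 80).
  Combine with x ≡ 0 (mod 13); new modulus lcm = 1040.
    Write x = 26 + 80·t and substitute into x ≡ 0 (mod 13): 80·t ≡ 0 − 26 = -26 (mod 13).
    Reduce coefficients mod 13: 2·t ≡ 0 (mod 13).
    The inverse of 2 mod 13 is 7 (since 2·7 = 14 = 1·13 + 1), so t ≡ 7·0 = 0 ≡ 0 (mod 13).
    Then x = 26 + 80·0 = 26, valid modulo lcm(80, 13) = 1040: x ≡ 26 (mod 1040).
  Combine with x ≡ 2 (mod 7); new modulus lcm = 7280.
    Write x = 26 + 1040·t and substitute into x ≡ 2 (mod 7): 1040·t ≡ 2 − 26 = -24 (mod 7).
    Reduce coefficients mod 7: 4·t ≡ 4 (mod 7).
    The inverse of 4 mod 7 is 2 (since 4·2 = 8 = 1·7 + 1), so t ≡ 2·4 = 8 ≡ 1 (mod 7).
    Then x = 26 + 1040·1 = 1066, valid modulo lcm(1040, 7) = 7280: x ≡ 1066 (mod 7280).
Verify against each original: 1066 mod 5 = 1, 1066 mod 16 = 10, 1066 mod 13 = 0, 1066 mod 7 = 2.

x ≡ 1066 (mod 7280).


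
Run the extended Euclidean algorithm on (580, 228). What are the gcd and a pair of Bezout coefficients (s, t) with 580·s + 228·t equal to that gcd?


Euclidean algorithm on (580, 228) — divide until remainder is 0:
  580 = 2 · 228 + 124
  228 = 1 · 124 + 104
  124 = 1 · 104 + 20
  104 = 5 · 20 + 4
  20 = 5 · 4 + 0
gcd(580, 228) = 4.
Track Bezout coefficients alongside the remainders: start with r₀ = 580 = a·1 + b·0 (s = 1, t = 0) and r₁ = 228 = a·0 + b·1 (s = 0, t = 1); each new remainder r_{k+1} = r_{k-1} − q_k·r_k inherits s_{k+1} = s_{k-1} − q_k·s_k, t_{k+1} = t_{k-1} − q_k·t_k, so r_k = a·s_k + b·t_k at every step:
  q = 2: r = 124, s = 1 − 2·0 = 1, t = 0 − 2·1 = -2  (check: 580·1 + 228·(-2) = 124)
  q = 1: r = 104, s = 0 − 1·1 = -1, t = 1 − 1·(-2) = 3  (check: 580·(-1) + 228·3 = 104)
  q = 1: r = 20, s = 1 − 1·(-1) = 2, t = -2 − 1·3 = -5  (check: 580·2 + 228·(-5) = 20)
  q = 5: r = 4, s = -1 − 5·2 = -11, t = 3 − 5·(-5) = 28  (check: 580·(-11) + 228·28 = 4)
The row with r = 4 (the gcd) gives the Bezout coefficients s = -11, t = 28.
Result: 580 · (-11) + 228 · (28) = 4.

gcd(580, 228) = 4; s = -11, t = 28 (check: 580·(-11) + 228·28 = 4).


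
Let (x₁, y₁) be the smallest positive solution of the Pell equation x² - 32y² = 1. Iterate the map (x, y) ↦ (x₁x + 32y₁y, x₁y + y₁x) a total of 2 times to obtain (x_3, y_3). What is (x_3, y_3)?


Step 1: Find the fundamental solution (x₁, y₁) of x² - 32y² = 1.
  Expand √32 as a continued fraction. a₀ = ⌊√32⌋ = 5; iterate m_{k+1} = d_k·a_k − m_k, d_{k+1} = (32 − m_{k+1}²)/d_k, a_{k+1} = ⌊(a₀ + m_{k+1})/d_{k+1}⌋ (starting m₀ = 0, d₀ = 1), with convergents p_k = a_k·p_{k-1} + p_{k-2}, q_k = a_k·q_{k-1} + q_{k-2} (p₋₁ = 1, q₋₁ = 0):
  k = 0: a₀ = 5; p₀/q₀ = 5/1; p₀² − 32·q₀² = 25 − 32 = -7.
  k = 1: m = 5, d = 7, a = ⌊(5 + 5)/7⌋ = 1; p/q = (1·5 + 1)/(1·1 + 0) = 6/1; p² − 32·q² = 36 − 32 = 4.
  k = 2: m = 2, d = 4, a = ⌊(5 + 2)/4⌋ = 1; p/q = (1·6 + 5)/(1·1 + 1) = 11/2; p² − 32·q² = 121 − 128 = -7.
  k = 3: m = 2, d = 7, a = ⌊(5 + 2)/7⌋ = 1; p/q = (1·11 + 6)/(1·2 + 1) = 17/3; p² − 32·q² = 289 − 288 = 1.
  The first convergent with p² − 32·q² = 1 gives the fundamental solution (x₁, y₁) = (17, 3).
Step 2: Apply the recurrence (x_{n+1}, y_{n+1}) = (x₁x_n + 32y₁y_n, x₁y_n + y₁x_n) repeatedly.
  From (x_1, y_1) = (17, 3): x_2 = 17·17 + 32·3·3 = 577; y_2 = 17·3 + 3·17 = 102.
  From (x_2, y_2) = (577, 102): x_3 = 17·577 + 32·3·102 = 19601; y_3 = 17·102 + 3·577 = 3465.
Step 3: Verify x_3² - 32·y_3² = 384199201 - 384199200 = 1 (should be 1). ✓

(x_1, y_1) = (17, 3); (x_3, y_3) = (19601, 3465).


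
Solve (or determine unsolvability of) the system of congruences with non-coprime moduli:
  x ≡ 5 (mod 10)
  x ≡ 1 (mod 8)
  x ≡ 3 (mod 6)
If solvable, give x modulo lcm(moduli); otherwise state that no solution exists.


Moduli 10, 8, 6 are not pairwise coprime, so CRT works modulo lcm(m_i) when all pairwise compatibility conditions hold.
Pairwise compatibility: gcd(m_i, m_j) must divide a_i - a_j for every pair.
Merge one congruence at a time:
  Start: x ≡ 5 (mod 10).
  Combine with x ≡ 1 (mod 8): gcd(10, 8) = 2; 1 - 5 = -4, which IS divisible by 2, so compatible.
    Write x = 5 + 10·t and substitute into x ≡ 1 (mod 8): 10·t ≡ 1 − 5 = -4 (mod 8).
    Divide the congruence (and modulus) by g = 2: 5·t ≡ -2 (mod 4).
    Reduce coefficients mod 4: 1·t ≡ 2 (mod 4).
    So t ≡ 2 (mod 4).
    Then x = 5 + 10·2 = 25, valid modulo lcm(10, 8) = 40: x ≡ 25 (mod 40).
  Combine with x ≡ 3 (mod 6): gcd(40, 6) = 2; 3 - 25 = -22, which IS divisible by 2, so compatible.
    Write x = 25 + 40·t and substitute into x ≡ 3 (mod 6): 40·t ≡ 3 − 25 = -22 (mod 6).
    Divide the congruence (and modulus) by g = 2: 20·t ≡ -11 (mod 3).
    Reduce coefficients mod 3: 2·t ≡ 1 (mod 3).
    The inverse of 2 mod 3 is 2 (since 2·2 = 4 = 1·3 + 1), so t ≡ 2·1 = 2 ≡ 2 (mod 3).
    Then x = 25 + 40·2 = 105, valid modulo lcm(40, 6) = 120: x ≡ 105 (mod 120).
Verify: 105 mod 10 = 5, 105 mod 8 = 1, 105 mod 6 = 3.

x ≡ 105 (mod 120).


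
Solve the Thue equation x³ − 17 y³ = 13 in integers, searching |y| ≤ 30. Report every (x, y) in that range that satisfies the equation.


The equation is x³ - 17y³ = 13. For fixed y, x³ = 17·y³ + 13, so a solution requires the RHS to be a perfect cube.
Strategy: iterate y from -30 to 30, compute RHS = 17·y³ + 13, and check whether it is a (positive or negative) perfect cube.
Check small values of y:
  y = 0: RHS = 13 is not a perfect cube.
  y = 1: RHS = 30 is not a perfect cube.
  y = -1: RHS = -4 is not a perfect cube.
  y = 2: RHS = 149 is not a perfect cube.
  y = -2: RHS = -123 is not a perfect cube.
  y = 3: RHS = 472 is not a perfect cube.
  y = -3: RHS = -446 is not a perfect cube.
Continuing the search up to |y| = 30 finds no solutions either.
No (x, y) in the scanned range satisfies the equation.

No integer solutions with |y| ≤ 30.


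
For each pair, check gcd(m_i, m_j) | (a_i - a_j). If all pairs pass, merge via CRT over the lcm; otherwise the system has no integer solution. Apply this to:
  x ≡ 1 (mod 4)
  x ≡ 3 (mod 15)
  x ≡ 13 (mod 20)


Moduli 4, 15, 20 are not pairwise coprime, so CRT works modulo lcm(m_i) when all pairwise compatibility conditions hold.
Pairwise compatibility: gcd(m_i, m_j) must divide a_i - a_j for every pair.
Merge one congruence at a time:
  Start: x ≡ 1 (mod 4).
  Combine with x ≡ 3 (mod 15): gcd(4, 15) = 1; 3 - 1 = 2, which IS divisible by 1, so compatible.
    Write x = 1 + 4·t and substitute into x ≡ 3 (mod 15): 4·t ≡ 3 − 1 = 2 (mod 15).
    The inverse of 4 mod 15 is 4 (since 4·4 = 16 = 1·15 + 1), so t ≡ 4·2 = 8 ≡ 8 (mod 15).
    Then x = 1 + 4·8 = 33, valid modulo lcm(4, 15) = 60: x ≡ 33 (mod 60).
  Combine with x ≡ 13 (mod 20): gcd(60, 20) = 20; 13 - 33 = -20, which IS divisible by 20, so compatible.
    Write x = 33 + 60·t and substitute into x ≡ 13 (mod 20): 60·t ≡ 13 − 33 = -20 (mod 20).
    Divide the congruence (and modulus) by g = 20: 3·t ≡ -1 (mod 1).
    Modulo 1 every t works; take t = 0.
    Then x = 33 + 60·0 = 33, valid modulo lcm(60, 20) = 60: x ≡ 33 (mod 60).
Verify: 33 mod 4 = 1, 33 mod 15 = 3, 33 mod 20 = 13.

x ≡ 33 (mod 60).


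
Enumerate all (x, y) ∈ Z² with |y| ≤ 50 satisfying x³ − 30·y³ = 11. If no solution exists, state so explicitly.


The equation is x³ - 30y³ = 11. For fixed y, x³ = 30·y³ + 11, so a solution requires the RHS to be a perfect cube.
Strategy: iterate y from -50 to 50, compute RHS = 30·y³ + 11, and check whether it is a (positive or negative) perfect cube.
Check small values of y:
  y = 0: RHS = 11 is not a perfect cube.
  y = 1: RHS = 41 is not a perfect cube.
  y = -1: RHS = -19 is not a perfect cube.
  y = 2: RHS = 251 is not a perfect cube.
  y = -2: RHS = -229 is not a perfect cube.
  y = 3: RHS = 821 is not a perfect cube.
  y = -3: RHS = -799 is not a perfect cube.
Continuing the search up to |y| = 50 finds no solutions either.
No (x, y) in the scanned range satisfies the equation.

No integer solutions with |y| ≤ 50.


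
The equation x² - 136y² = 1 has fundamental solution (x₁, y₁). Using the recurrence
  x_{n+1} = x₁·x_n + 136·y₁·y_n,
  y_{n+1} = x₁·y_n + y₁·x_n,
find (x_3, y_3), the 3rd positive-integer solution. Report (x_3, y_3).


Step 1: Find the fundamental solution (x₁, y₁) of x² - 136y² = 1.
  Expand √136 as a continued fraction. a₀ = ⌊√136⌋ = 11; iterate m_{k+1} = d_k·a_k − m_k, d_{k+1} = (136 − m_{k+1}²)/d_k, a_{k+1} = ⌊(a₀ + m_{k+1})/d_{k+1}⌋ (starting m₀ = 0, d₀ = 1), with convergents p_k = a_k·p_{k-1} + p_{k-2}, q_k = a_k·q_{k-1} + q_{k-2} (p₋₁ = 1, q₋₁ = 0):
  k = 0: a₀ = 11; p₀/q₀ = 11/1; p₀² − 136·q₀² = 121 − 136 = -15.
  k = 1: m = 11, d = 15, a = ⌊(11 + 11)/15⌋ = 1; p/q = (1·11 + 1)/(1·1 + 0) = 12/1; p² − 136·q² = 144 − 136 = 8.
  k = 2: m = 4, d = 8, a = ⌊(11 + 4)/8⌋ = 1; p/q = (1·12 + 11)/(1·1 + 1) = 23/2; p² − 136·q² = 529 − 544 = -15.
  k = 3: m = 4, d = 15, a = ⌊(11 + 4)/15⌋ = 1; p/q = (1·23 + 12)/(1·2 + 1) = 35/3; p² − 136·q² = 1225 − 1224 = 1.
  The first convergent with p² − 136·q² = 1 gives the fundamental solution (x₁, y₁) = (35, 3).
Step 2: Apply the recurrence (x_{n+1}, y_{n+1}) = (x₁x_n + 136y₁y_n, x₁y_n + y₁x_n) repeatedly.
  From (x_1, y_1) = (35, 3): x_2 = 35·35 + 136·3·3 = 2449; y_2 = 35·3 + 3·35 = 210.
  From (x_2, y_2) = (2449, 210): x_3 = 35·2449 + 136·3·210 = 171395; y_3 = 35·210 + 3·2449 = 14697.
Step 3: Verify x_3² - 136·y_3² = 29376246025 - 29376246024 = 1 (should be 1). ✓

(x_1, y_1) = (35, 3); (x_3, y_3) = (171395, 14697).


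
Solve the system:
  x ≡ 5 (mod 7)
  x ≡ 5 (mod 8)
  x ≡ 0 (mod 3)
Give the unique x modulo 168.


Moduli 7, 8, 3 are pairwise coprime; by CRT there is a unique solution modulo M = 7 · 8 · 3 = 168.
Solve pairwise, accumulating the modulus:
  Start with x ≡ 5 (mod 7).
  Combine with x ≡ 5 (mod 8): since gcd(7, 8) = 1, we get a unique residue mod 56.
    Write x = 5 + 7·t and substitute into x ≡ 5 (mod 8): 7·t ≡ 5 − 5 = 0 (mod 8).
    The inverse of 7 mod 8 is 7 (since 7·7 = 49 = 6·8 + 1), so t ≡ 7·0 = 0 ≡ 0 (mod 8).
    Then x = 5 + 7·0 = 5, valid modulo lcm(7, 8) = 56: x ≡ 5 (mod 56).
  Combine with x ≡ 0 (mod 3): since gcd(56, 3) = 1, we get a unique residue mod 168.
    Write x = 5 + 56·t and substitute into x ≡ 0 (mod 3): 56·t ≡ 0 − 5 = -5 (mod 3).
    Reduce coefficients mod 3: 2·t ≡ 1 (mod 3).
    The inverse of 2 mod 3 is 2 (since 2·2 = 4 = 1·3 + 1), so t ≡ 2·1 = 2 ≡ 2 (mod 3).
    Then x = 5 + 56·2 = 117, valid modulo lcm(56, 3) = 168: x ≡ 117 (mod 168).
Verify: 117 mod 7 = 5 ✓, 117 mod 8 = 5 ✓, 117 mod 3 = 0 ✓.

x ≡ 117 (mod 168).


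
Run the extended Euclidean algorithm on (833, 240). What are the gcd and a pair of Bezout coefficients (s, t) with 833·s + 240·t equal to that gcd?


Euclidean algorithm on (833, 240) — divide until remainder is 0:
  833 = 3 · 240 + 113
  240 = 2 · 113 + 14
  113 = 8 · 14 + 1
  14 = 14 · 1 + 0
gcd(833, 240) = 1.
Track Bezout coefficients alongside the remainders: start with r₀ = 833 = a·1 + b·0 (s = 1, t = 0) and r₁ = 240 = a·0 + b·1 (s = 0, t = 1); each new remainder r_{k+1} = r_{k-1} − q_k·r_k inherits s_{k+1} = s_{k-1} − q_k·s_k, t_{k+1} = t_{k-1} − q_k·t_k, so r_k = a·s_k + b·t_k at every step:
  q = 3: r = 113, s = 1 − 3·0 = 1, t = 0 − 3·1 = -3  (check: 833·1 + 240·(-3) = 113)
  q = 2: r = 14, s = 0 − 2·1 = -2, t = 1 − 2·(-3) = 7  (check: 833·(-2) + 240·7 = 14)
  q = 8: r = 1, s = 1 − 8·(-2) = 17, t = -3 − 8·7 = -59  (check: 833·17 + 240·(-59) = 1)
The row with r = 1 (the gcd) gives the Bezout coefficients s = 17, t = -59.
Result: 833 · (17) + 240 · (-59) = 1.

gcd(833, 240) = 1; s = 17, t = -59 (check: 833·17 + 240·(-59) = 1).


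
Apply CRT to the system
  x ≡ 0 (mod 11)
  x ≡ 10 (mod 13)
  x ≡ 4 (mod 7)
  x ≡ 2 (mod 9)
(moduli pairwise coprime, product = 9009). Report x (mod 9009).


Product of moduli M = 11 · 13 · 7 · 9 = 9009.
Merge one congruence at a time:
  Start: x ≡ 0 (mod 11).
  Combine with x ≡ 10 (mod 13); new modulus lcm = 143.
    Write x = 0 + 11·t and substitute into x ≡ 10 (mod 13): 11·t ≡ 10 − 0 = 10 (mod 13).
    The inverse of 11 mod 13 is 6 (since 11·6 = 66 = 5·13 + 1), so t ≡ 6·10 = 60 ≡ 8 (mod 13).
    Then x = 0 + 11·8 = 88, valid modulo lcm(11, 13) = 143: x ≡ 88 (mod 143).
  Combine with x ≡ 4 (mod 7); new modulus lcm = 1001.
    Write x = 88 + 143·t and substitute into x ≡ 4 (mod 7): 143·t ≡ 4 − 88 = -84 (mod 7).
    Reduce coefficients mod 7: 3·t ≡ 0 (mod 7).
    The inverse of 3 mod 7 is 5 (since 3·5 = 15 = 2·7 + 1), so t ≡ 5·0 = 0 ≡ 0 (mod 7).
    Then x = 88 + 143·0 = 88, valid modulo lcm(143, 7) = 1001: x ≡ 88 (mod 1001).
  Combine with x ≡ 2 (mod 9); new modulus lcm = 9009.
    Write x = 88 + 1001·t and substitute into x ≡ 2 (mod 9): 1001·t ≡ 2 − 88 = -86 (mod 9).
    Reduce coefficients mod 9: 2·t ≡ 4 (mod 9).
    The inverse of 2 mod 9 is 5 (since 2·5 = 10 = 1·9 + 1), so t ≡ 5·4 = 20 ≡ 2 (mod 9).
    Then x = 88 + 1001·2 = 2090, valid modulo lcm(1001, 9) = 9009: x ≡ 2090 (mod 9009).
Verify against each original: 2090 mod 11 = 0, 2090 mod 13 = 10, 2090 mod 7 = 4, 2090 mod 9 = 2.

x ≡ 2090 (mod 9009).


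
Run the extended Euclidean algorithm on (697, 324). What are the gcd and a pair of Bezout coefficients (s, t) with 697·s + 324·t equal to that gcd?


Euclidean algorithm on (697, 324) — divide until remainder is 0:
  697 = 2 · 324 + 49
  324 = 6 · 49 + 30
  49 = 1 · 30 + 19
  30 = 1 · 19 + 11
  19 = 1 · 11 + 8
  11 = 1 · 8 + 3
  8 = 2 · 3 + 2
  3 = 1 · 2 + 1
  2 = 2 · 1 + 0
gcd(697, 324) = 1.
Track Bezout coefficients alongside the remainders: start with r₀ = 697 = a·1 + b·0 (s = 1, t = 0) and r₁ = 324 = a·0 + b·1 (s = 0, t = 1); each new remainder r_{k+1} = r_{k-1} − q_k·r_k inherits s_{k+1} = s_{k-1} − q_k·s_k, t_{k+1} = t_{k-1} − q_k·t_k, so r_k = a·s_k + b·t_k at every step:
  q = 2: r = 49, s = 1 − 2·0 = 1, t = 0 − 2·1 = -2  (check: 697·1 + 324·(-2) = 49)
  q = 6: r = 30, s = 0 − 6·1 = -6, t = 1 − 6·(-2) = 13  (check: 697·(-6) + 324·13 = 30)
  q = 1: r = 19, s = 1 − 1·(-6) = 7, t = -2 − 1·13 = -15  (check: 697·7 + 324·(-15) = 19)
  q = 1: r = 11, s = -6 − 1·7 = -13, t = 13 − 1·(-15) = 28  (check: 697·(-13) + 324·28 = 11)
  q = 1: r = 8, s = 7 − 1·(-13) = 20, t = -15 − 1·28 = -43  (check: 697·20 + 324·(-43) = 8)
  q = 1: r = 3, s = -13 − 1·20 = -33, t = 28 − 1·(-43) = 71  (check: 697·(-33) + 324·71 = 3)
  q = 2: r = 2, s = 20 − 2·(-33) = 86, t = -43 − 2·71 = -185  (check: 697·86 + 324·(-185) = 2)
  q = 1: r = 1, s = -33 − 1·86 = -119, t = 71 − 1·(-185) = 256  (check: 697·(-119) + 324·256 = 1)
The row with r = 1 (the gcd) gives the Bezout coefficients s = -119, t = 256.
Result: 697 · (-119) + 324 · (256) = 1.

gcd(697, 324) = 1; s = -119, t = 256 (check: 697·(-119) + 324·256 = 1).


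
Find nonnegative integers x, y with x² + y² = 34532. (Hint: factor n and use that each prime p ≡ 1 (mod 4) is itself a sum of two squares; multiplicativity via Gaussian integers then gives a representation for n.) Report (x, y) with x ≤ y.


Step 1: Factor n = 34532 = 2^2 · 89 · 97.
Step 2: Check the mod-4 condition on each prime factor: 2 = 2 (special); 89 ≡ 1 (mod 4), exponent 1; 97 ≡ 1 (mod 4), exponent 1.
All primes ≡ 3 (mod 4) appear to even exponent (or don't appear), so by the two-squares theorem n IS expressible as a sum of two squares.
Step 3: Build a representation. Group n = k² · m with k = 2 and m = 89 · 97 = 8633 (a product of primes ≡ 1 (mod 4)); a representation of m scales to one of n via (k·x)² + (k·y)² = k²(x² + y²). Each prime p ≡ 1 (mod 4) is itself a sum of two squares; find a² by testing p − a² for a perfect square:
  89: 89 − 1² = 88, 89 − 2² = 85, 89 − 3² = 80, 89 − 4² = 73, 89 − 5² = 64 = 8² ⇒ 89 = 5² + 8².
  97: 97 − 1² = 96, 97 − 2² = 93, 97 − 3² = 88, 97 − 4² = 81 = 9² ⇒ 97 = 4² + 9².
  Combine using the Brahmagupta–Fibonacci identity (a² + b²)(c² + d²) = (ac − bd)² + (ad + bc)² = (ac + bd)² + (ad − bc)²:
  89 · 97 = 8633: from (5² + 8²)(4² + 9²), take (5·4 − 8·9, 5·9 + 8·4) = (20 − 72, 45 + 32) = (-52, 77); dropping signs (only squares matter) gives (52, 77); check 52² + 77² = 2704 + 5929 = 8633 ✓.
  Scale by k = 2: (2·52, 2·77) = (104, 154).
Step 4: Order so x ≤ y and verify: 104² + 154² = 10816 + 23716 = 34532 = n. ✓

n = 34532 = 104² + 154² (one valid representation with x ≤ y).


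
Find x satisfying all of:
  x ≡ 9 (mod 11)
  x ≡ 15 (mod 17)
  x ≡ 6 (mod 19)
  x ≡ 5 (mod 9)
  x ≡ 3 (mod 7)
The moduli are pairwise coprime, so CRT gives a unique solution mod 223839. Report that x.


Product of moduli M = 11 · 17 · 19 · 9 · 7 = 223839.
Merge one congruence at a time:
  Start: x ≡ 9 (mod 11).
  Combine with x ≡ 15 (mod 17); new modulus lcm = 187.
    Write x = 9 + 11·t and substitute into x ≡ 15 (mod 17): 11·t ≡ 15 − 9 = 6 (mod 17).
    The inverse of 11 mod 17 is 14 (since 11·14 = 154 = 9·17 + 1), so t ≡ 14·6 = 84 ≡ 16 (mod 17).
    Then x = 9 + 11·16 = 185, valid modulo lcm(11, 17) = 187: x ≡ 185 (mod 187).
  Combine with x ≡ 6 (mod 19); new modulus lcm = 3553.
    Write x = 185 + 187·t and substitute into x ≡ 6 (mod 19): 187·t ≡ 6 − 185 = -179 (mod 19).
    Reduce coefficients mod 19: 16·t ≡ 11 (mod 19).
    The inverse of 16 mod 19 is 6 (since 16·6 = 96 = 5·19 + 1), so t ≡ 6·11 = 66 ≡ 9 (mod 19).
    Then x = 185 + 187·9 = 1868, valid modulo lcm(187, 19) = 3553: x ≡ 1868 (mod 3553).
  Combine with x ≡ 5 (mod 9); new modulus lcm = 31977.
    Write x = 1868 + 3553·t and substitute into x ≡ 5 (mod 9): 3553·t ≡ 5 − 1868 = -1863 (mod 9).
    Reduce coefficients mod 9: 7·t ≡ 0 (mod 9).
    The inverse of 7 mod 9 is 4 (since 7·4 = 28 = 3·9 + 1), so t ≡ 4·0 = 0 ≡ 0 (mod 9).
    Then x = 1868 + 3553·0 = 1868, valid modulo lcm(3553, 9) = 31977: x ≡ 1868 (mod 31977).
  Combine with x ≡ 3 (mod 7); new modulus lcm = 223839.
    Write x = 1868 + 31977·t and substitute into x ≡ 3 (mod 7): 31977·t ≡ 3 − 1868 = -1865 (mod 7).
    Reduce coefficients mod 7: 1·t ≡ 4 (mod 7).
    So t ≡ 4 (mod 7).
    Then x = 1868 + 31977·4 = 129776, valid modulo lcm(31977, 7) = 223839: x ≡ 129776 (mod 223839).
Verify against each original: 129776 mod 11 = 9, 129776 mod 17 = 15, 129776 mod 19 = 6, 129776 mod 9 = 5, 129776 mod 7 = 3.

x ≡ 129776 (mod 223839).


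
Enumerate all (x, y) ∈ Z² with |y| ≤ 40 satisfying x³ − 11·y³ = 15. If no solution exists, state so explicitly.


The equation is x³ - 11y³ = 15. For fixed y, x³ = 11·y³ + 15, so a solution requires the RHS to be a perfect cube.
Strategy: iterate y from -40 to 40, compute RHS = 11·y³ + 15, and check whether it is a (positive or negative) perfect cube.
Check small values of y:
  y = 0: RHS = 15 is not a perfect cube.
  y = 1: RHS = 26 is not a perfect cube.
  y = -1: RHS = 4 is not a perfect cube.
  y = 2: RHS = 103 is not a perfect cube.
  y = -2: RHS = -73 is not a perfect cube.
  y = 3: RHS = 312 is not a perfect cube.
  y = -3: RHS = -282 is not a perfect cube.
Continuing the search up to |y| = 40 finds no solutions either.
No (x, y) in the scanned range satisfies the equation.

No integer solutions with |y| ≤ 40.


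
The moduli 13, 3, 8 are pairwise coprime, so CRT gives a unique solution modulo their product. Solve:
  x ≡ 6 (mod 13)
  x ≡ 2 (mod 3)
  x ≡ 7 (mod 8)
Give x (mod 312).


Moduli 13, 3, 8 are pairwise coprime; by CRT there is a unique solution modulo M = 13 · 3 · 8 = 312.
Solve pairwise, accumulating the modulus:
  Start with x ≡ 6 (mod 13).
  Combine with x ≡ 2 (mod 3): since gcd(13, 3) = 1, we get a unique residue mod 39.
    Write x = 6 + 13·t and substitute into x ≡ 2 (mod 3): 13·t ≡ 2 − 6 = -4 (mod 3).
    Reduce coefficients mod 3: 1·t ≡ 2 (mod 3).
    So t ≡ 2 (mod 3).
    Then x = 6 + 13·2 = 32, valid modulo lcm(13, 3) = 39: x ≡ 32 (mod 39).
  Combine with x ≡ 7 (mod 8): since gcd(39, 8) = 1, we get a unique residue mod 312.
    Write x = 32 + 39·t and substitute into x ≡ 7 (mod 8): 39·t ≡ 7 − 32 = -25 (mod 8).
    Reduce coefficients mod 8: 7·t ≡ 7 (mod 8).
    The inverse of 7 mod 8 is 7 (since 7·7 = 49 = 6·8 + 1), so t ≡ 7·7 = 49 ≡ 1 (mod 8).
    Then x = 32 + 39·1 = 71, valid modulo lcm(39, 8) = 312: x ≡ 71 (mod 312).
Verify: 71 mod 13 = 6 ✓, 71 mod 3 = 2 ✓, 71 mod 8 = 7 ✓.

x ≡ 71 (mod 312).


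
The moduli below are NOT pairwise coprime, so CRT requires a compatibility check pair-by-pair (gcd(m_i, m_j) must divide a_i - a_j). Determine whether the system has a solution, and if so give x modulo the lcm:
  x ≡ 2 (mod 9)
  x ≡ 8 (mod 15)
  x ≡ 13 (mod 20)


Moduli 9, 15, 20 are not pairwise coprime, so CRT works modulo lcm(m_i) when all pairwise compatibility conditions hold.
Pairwise compatibility: gcd(m_i, m_j) must divide a_i - a_j for every pair.
Merge one congruence at a time:
  Start: x ≡ 2 (mod 9).
  Combine with x ≡ 8 (mod 15): gcd(9, 15) = 3; 8 - 2 = 6, which IS divisible by 3, so compatible.
    Write x = 2 + 9·t and substitute into x ≡ 8 (mod 15): 9·t ≡ 8 − 2 = 6 (mod 15).
    Divide the congruence (and modulus) by g = 3: 3·t ≡ 2 (mod 5).
    The inverse of 3 mod 5 is 2 (since 3·2 = 6 = 1·5 + 1), so t ≡ 2·2 = 4 ≡ 4 (mod 5).
    Then x = 2 + 9·4 = 38, valid modulo lcm(9, 15) = 45: x ≡ 38 (mod 45).
  Combine with x ≡ 13 (mod 20): gcd(45, 20) = 5; 13 - 38 = -25, which IS divisible by 5, so compatible.
    Write x = 38 + 45·t and substitute into x ≡ 13 (mod 20): 45·t ≡ 13 − 38 = -25 (mod 20).
    Divide the congruence (and modulus) by g = 5: 9·t ≡ -5 (mod 4).
    Reduce coefficients mod 4: 1·t ≡ 3 (mod 4).
    So t ≡ 3 (mod 4).
    Then x = 38 + 45·3 = 173, valid modulo lcm(45, 20) = 180: x ≡ 173 (mod 180).
Verify: 173 mod 9 = 2, 173 mod 15 = 8, 173 mod 20 = 13.

x ≡ 173 (mod 180).


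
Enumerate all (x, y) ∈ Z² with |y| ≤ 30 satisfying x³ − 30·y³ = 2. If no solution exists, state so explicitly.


The equation is x³ - 30y³ = 2. For fixed y, x³ = 30·y³ + 2, so a solution requires the RHS to be a perfect cube.
Strategy: iterate y from -30 to 30, compute RHS = 30·y³ + 2, and check whether it is a (positive or negative) perfect cube.
Check small values of y:
  y = 0: RHS = 2 is not a perfect cube.
  y = 1: RHS = 32 is not a perfect cube.
  y = -1: RHS = -28 is not a perfect cube.
  y = 2: RHS = 242 is not a perfect cube.
  y = -2: RHS = -238 is not a perfect cube.
  y = 3: RHS = 812 is not a perfect cube.
  y = -3: RHS = -808 is not a perfect cube.
Continuing the search up to |y| = 30 finds no solutions either.
No (x, y) in the scanned range satisfies the equation.

No integer solutions with |y| ≤ 30.


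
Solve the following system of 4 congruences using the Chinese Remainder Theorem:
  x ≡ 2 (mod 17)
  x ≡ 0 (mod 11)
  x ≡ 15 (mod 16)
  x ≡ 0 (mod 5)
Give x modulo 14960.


Product of moduli M = 17 · 11 · 16 · 5 = 14960.
Merge one congruence at a time:
  Start: x ≡ 2 (mod 17).
  Combine with x ≡ 0 (mod 11); new modulus lcm = 187.
    Write x = 2 + 17·t and substitute into x ≡ 0 (mod 11): 17·t ≡ 0 − 2 = -2 (mod 11).
    Reduce coefficients mod 11: 6·t ≡ 9 (mod 11).
    The inverse of 6 mod 11 is 2 (since 6·2 = 12 = 1·11 + 1), so t ≡ 2·9 = 18 ≡ 7 (mod 11).
    Then x = 2 + 17·7 = 121, valid modulo lcm(17, 11) = 187: x ≡ 121 (mod 187).
  Combine with x ≡ 15 (mod 16); new modulus lcm = 2992.
    Write x = 121 + 187·t and substitute into x ≡ 15 (mod 16): 187·t ≡ 15 − 121 = -106 (mod 16).
    Reduce coefficients mod 16: 11·t ≡ 6 (mod 16).
    The inverse of 11 mod 16 is 3 (since 11·3 = 33 = 2·16 + 1), so t ≡ 3·6 = 18 ≡ 2 (mod 16).
    Then x = 121 + 187·2 = 495, valid modulo lcm(187, 16) = 2992: x ≡ 495 (mod 2992).
  Combine with x ≡ 0 (mod 5); new modulus lcm = 14960.
    Write x = 495 + 2992·t and substitute into x ≡ 0 (mod 5): 2992·t ≡ 0 − 495 = -495 (mod 5).
    Reduce coefficients mod 5: 2·t ≡ 0 (mod 5).
    The inverse of 2 mod 5 is 3 (since 2·3 = 6 = 1·5 + 1), so t ≡ 3·0 = 0 ≡ 0 (mod 5).
    Then x = 495 + 2992·0 = 495, valid modulo lcm(2992, 5) = 14960: x ≡ 495 (mod 14960).
Verify against each original: 495 mod 17 = 2, 495 mod 11 = 0, 495 mod 16 = 15, 495 mod 5 = 0.

x ≡ 495 (mod 14960).


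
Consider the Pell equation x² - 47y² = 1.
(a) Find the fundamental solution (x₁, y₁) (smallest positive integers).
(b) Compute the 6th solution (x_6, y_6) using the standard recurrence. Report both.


Step 1: Find the fundamental solution (x₁, y₁) of x² - 47y² = 1.
  Expand √47 as a continued fraction. a₀ = ⌊√47⌋ = 6; iterate m_{k+1} = d_k·a_k − m_k, d_{k+1} = (47 − m_{k+1}²)/d_k, a_{k+1} = ⌊(a₀ + m_{k+1})/d_{k+1}⌋ (starting m₀ = 0, d₀ = 1), with convergents p_k = a_k·p_{k-1} + p_{k-2}, q_k = a_k·q_{k-1} + q_{k-2} (p₋₁ = 1, q₋₁ = 0):
  k = 0: a₀ = 6; p₀/q₀ = 6/1; p₀² − 47·q₀² = 36 − 47 = -11.
  k = 1: m = 6, d = 11, a = ⌊(6 + 6)/11⌋ = 1; p/q = (1·6 + 1)/(1·1 + 0) = 7/1; p² − 47·q² = 49 − 47 = 2.
  k = 2: m = 5, d = 2, a = ⌊(6 + 5)/2⌋ = 5; p/q = (5·7 + 6)/(5·1 + 1) = 41/6; p² − 47·q² = 1681 − 1692 = -11.
  k = 3: m = 5, d = 11, a = ⌊(6 + 5)/11⌋ = 1; p/q = (1·41 + 7)/(1·6 + 1) = 48/7; p² − 47·q² = 2304 − 2303 = 1.
  The first convergent with p² − 47·q² = 1 gives the fundamental solution (x₁, y₁) = (48, 7).
Step 2: Apply the recurrence (x_{n+1}, y_{n+1}) = (x₁x_n + 47y₁y_n, x₁y_n + y₁x_n) repeatedly.
  From (x_1, y_1) = (48, 7): x_2 = 48·48 + 47·7·7 = 4607; y_2 = 48·7 + 7·48 = 672.
  From (x_2, y_2) = (4607, 672): x_3 = 48·4607 + 47·7·672 = 442224; y_3 = 48·672 + 7·4607 = 64505.
  From (x_3, y_3) = (442224, 64505): x_4 = 48·442224 + 47·7·64505 = 42448897; y_4 = 48·64505 + 7·442224 = 6191808.
  From (x_4, y_4) = (42448897, 6191808): x_5 = 48·42448897 + 47·7·6191808 = 4074651888; y_5 = 48·6191808 + 7·42448897 = 594349063.
  From (x_5, y_5) = (4074651888, 594349063): x_6 = 48·4074651888 + 47·7·594349063 = 391124132351; y_6 = 48·594349063 + 7·4074651888 = 57051318240.
Step 3: Verify x_6² - 47·y_6² = 152978086907322564787201 - 152978086907322564787200 = 1 (should be 1). ✓

(x_1, y_1) = (48, 7); (x_6, y_6) = (391124132351, 57051318240).


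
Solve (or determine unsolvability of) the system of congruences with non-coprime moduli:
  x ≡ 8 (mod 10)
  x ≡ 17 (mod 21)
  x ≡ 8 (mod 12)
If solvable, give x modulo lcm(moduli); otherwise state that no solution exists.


Moduli 10, 21, 12 are not pairwise coprime, so CRT works modulo lcm(m_i) when all pairwise compatibility conditions hold.
Pairwise compatibility: gcd(m_i, m_j) must divide a_i - a_j for every pair.
Merge one congruence at a time:
  Start: x ≡ 8 (mod 10).
  Combine with x ≡ 17 (mod 21): gcd(10, 21) = 1; 17 - 8 = 9, which IS divisible by 1, so compatible.
    Write x = 8 + 10·t and substitute into x ≡ 17 (mod 21): 10·t ≡ 17 − 8 = 9 (mod 21).
    The inverse of 10 mod 21 is 19 (since 10·19 = 190 = 9·21 + 1), so t ≡ 19·9 = 171 ≡ 3 (mod 21).
    Then x = 8 + 10·3 = 38, valid modulo lcm(10, 21) = 210: x ≡ 38 (mod 210).
  Combine with x ≡ 8 (mod 12): gcd(210, 12) = 6; 8 - 38 = -30, which IS divisible by 6, so compatible.
    Write x = 38 + 210·t and substitute into x ≡ 8 (mod 12): 210·t ≡ 8 − 38 = -30 (mod 12).
    Divide the congruence (and modulus) by g = 6: 35·t ≡ -5 (mod 2).
    Reduce coefficients mod 2: 1·t ≡ 1 (mod 2).
    So t ≡ 1 (mod 2).
    Then x = 38 + 210·1 = 248, valid modulo lcm(210, 12) = 420: x ≡ 248 (mod 420).
Verify: 248 mod 10 = 8, 248 mod 21 = 17, 248 mod 12 = 8.

x ≡ 248 (mod 420).


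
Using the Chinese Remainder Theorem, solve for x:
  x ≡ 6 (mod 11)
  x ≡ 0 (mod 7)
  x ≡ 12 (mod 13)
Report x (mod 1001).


Moduli 11, 7, 13 are pairwise coprime; by CRT there is a unique solution modulo M = 11 · 7 · 13 = 1001.
Solve pairwise, accumulating the modulus:
  Start with x ≡ 6 (mod 11).
  Combine with x ≡ 0 (mod 7): since gcd(11, 7) = 1, we get a unique residue mod 77.
    Write x = 6 + 11·t and substitute into x ≡ 0 (mod 7): 11·t ≡ 0 − 6 = -6 (mod 7).
    Reduce coefficients mod 7: 4·t ≡ 1 (mod 7).
    The inverse of 4 mod 7 is 2 (since 4·2 = 8 = 1·7 + 1), so t ≡ 2·1 = 2 ≡ 2 (mod 7).
    Then x = 6 + 11·2 = 28, valid modulo lcm(11, 7) = 77: x ≡ 28 (mod 77).
  Combine with x ≡ 12 (mod 13): since gcd(77, 13) = 1, we get a unique residue mod 1001.
    Write x = 28 + 77·t and substitute into x ≡ 12 (mod 13): 77·t ≡ 12 − 28 = -16 (mod 13).
    Reduce coefficients mod 13: 12·t ≡ 10 (mod 13).
    The inverse of 12 mod 13 is 12 (since 12·12 = 144 = 11·13 + 1), so t ≡ 12·10 = 120 ≡ 3 (mod 13).
    Then x = 28 + 77·3 = 259, valid modulo lcm(77, 13) = 1001: x ≡ 259 (mod 1001).
Verify: 259 mod 11 = 6 ✓, 259 mod 7 = 0 ✓, 259 mod 13 = 12 ✓.

x ≡ 259 (mod 1001).


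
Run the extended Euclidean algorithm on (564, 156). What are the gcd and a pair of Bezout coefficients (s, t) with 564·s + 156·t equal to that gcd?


Euclidean algorithm on (564, 156) — divide until remainder is 0:
  564 = 3 · 156 + 96
  156 = 1 · 96 + 60
  96 = 1 · 60 + 36
  60 = 1 · 36 + 24
  36 = 1 · 24 + 12
  24 = 2 · 12 + 0
gcd(564, 156) = 12.
Track Bezout coefficients alongside the remainders: start with r₀ = 564 = a·1 + b·0 (s = 1, t = 0) and r₁ = 156 = a·0 + b·1 (s = 0, t = 1); each new remainder r_{k+1} = r_{k-1} − q_k·r_k inherits s_{k+1} = s_{k-1} − q_k·s_k, t_{k+1} = t_{k-1} − q_k·t_k, so r_k = a·s_k + b·t_k at every step:
  q = 3: r = 96, s = 1 − 3·0 = 1, t = 0 − 3·1 = -3  (check: 564·1 + 156·(-3) = 96)
  q = 1: r = 60, s = 0 − 1·1 = -1, t = 1 − 1·(-3) = 4  (check: 564·(-1) + 156·4 = 60)
  q = 1: r = 36, s = 1 − 1·(-1) = 2, t = -3 − 1·4 = -7  (check: 564·2 + 156·(-7) = 36)
  q = 1: r = 24, s = -1 − 1·2 = -3, t = 4 − 1·(-7) = 11  (check: 564·(-3) + 156·11 = 24)
  q = 1: r = 12, s = 2 − 1·(-3) = 5, t = -7 − 1·11 = -18  (check: 564·5 + 156·(-18) = 12)
The row with r = 12 (the gcd) gives the Bezout coefficients s = 5, t = -18.
Result: 564 · (5) + 156 · (-18) = 12.

gcd(564, 156) = 12; s = 5, t = -18 (check: 564·5 + 156·(-18) = 12).


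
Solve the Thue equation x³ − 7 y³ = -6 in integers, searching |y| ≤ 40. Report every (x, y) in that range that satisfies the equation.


The equation is x³ - 7y³ = -6. For fixed y, x³ = 7·y³ − 6, so a solution requires the RHS to be a perfect cube.
Strategy: iterate y from -40 to 40, compute RHS = 7·y³ − 6, and check whether it is a (positive or negative) perfect cube.
Check small values of y:
  y = 0: RHS = -6 is not a perfect cube.
  y = 1: RHS = 1 = (1)³ ⇒ x = 1 works.
  y = -1: RHS = -13 is not a perfect cube.
  y = 2: RHS = 50 is not a perfect cube.
  y = -2: RHS = -62 is not a perfect cube.
  y = 3: RHS = 183 is not a perfect cube.
  y = -3: RHS = -195 is not a perfect cube.
Continuing the search up to |y| = 40 finds no further solutions beyond those listed.
Collected solutions: (1, 1).

Solutions (with |y| ≤ 40): (1, 1).


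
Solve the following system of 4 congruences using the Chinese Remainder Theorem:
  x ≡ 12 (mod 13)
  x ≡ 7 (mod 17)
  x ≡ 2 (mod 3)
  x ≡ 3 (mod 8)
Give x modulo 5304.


Product of moduli M = 13 · 17 · 3 · 8 = 5304.
Merge one congruence at a time:
  Start: x ≡ 12 (mod 13).
  Combine with x ≡ 7 (mod 17); new modulus lcm = 221.
    Write x = 12 + 13·t and substitute into x ≡ 7 (mod 17): 13·t ≡ 7 − 12 = -5 (mod 17).
    Reduce coefficients mod 17: 13·t ≡ 12 (mod 17).
    The inverse of 13 mod 17 is 4 (since 13·4 = 52 = 3·17 + 1), so t ≡ 4·12 = 48 ≡ 14 (mod 17).
    Then x = 12 + 13·14 = 194, valid modulo lcm(13, 17) = 221: x ≡ 194 (mod 221).
  Combine with x ≡ 2 (mod 3); new modulus lcm = 663.
    Write x = 194 + 221·t and substitute into x ≡ 2 (mod 3): 221·t ≡ 2 − 194 = -192 (mod 3).
    Reduce coefficients mod 3: 2·t ≡ 0 (mod 3).
    The inverse of 2 mod 3 is 2 (since 2·2 = 4 = 1·3 + 1), so t ≡ 2·0 = 0 ≡ 0 (mod 3).
    Then x = 194 + 221·0 = 194, valid modulo lcm(221, 3) = 663: x ≡ 194 (mod 663).
  Combine with x ≡ 3 (mod 8); new modulus lcm = 5304.
    Write x = 194 + 663·t and substitute into x ≡ 3 (mod 8): 663·t ≡ 3 − 194 = -191 (mod 8).
    Reduce coefficients mod 8: 7·t ≡ 1 (mod 8).
    The inverse of 7 mod 8 is 7 (since 7·7 = 49 = 6·8 + 1), so t ≡ 7·1 = 7 ≡ 7 (mod 8).
    Then x = 194 + 663·7 = 4835, valid modulo lcm(663, 8) = 5304: x ≡ 4835 (mod 5304).
Verify against each original: 4835 mod 13 = 12, 4835 mod 17 = 7, 4835 mod 3 = 2, 4835 mod 8 = 3.

x ≡ 4835 (mod 5304).


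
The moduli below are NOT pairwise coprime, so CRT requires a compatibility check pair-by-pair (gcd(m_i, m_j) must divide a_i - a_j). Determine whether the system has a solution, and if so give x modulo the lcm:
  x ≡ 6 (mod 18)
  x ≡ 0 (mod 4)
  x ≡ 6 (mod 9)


Moduli 18, 4, 9 are not pairwise coprime, so CRT works modulo lcm(m_i) when all pairwise compatibility conditions hold.
Pairwise compatibility: gcd(m_i, m_j) must divide a_i - a_j for every pair.
Merge one congruence at a time:
  Start: x ≡ 6 (mod 18).
  Combine with x ≡ 0 (mod 4): gcd(18, 4) = 2; 0 - 6 = -6, which IS divisible by 2, so compatible.
    Write x = 6 + 18·t and substitute into x ≡ 0 (mod 4): 18·t ≡ 0 − 6 = -6 (mod 4).
    Divide the congruence (and modulus) by g = 2: 9·t ≡ -3 (mod 2).
    Reduce coefficients mod 2: 1·t ≡ 1 (mod 2).
    So t ≡ 1 (mod 2).
    Then x = 6 + 18·1 = 24, valid modulo lcm(18, 4) = 36: x ≡ 24 (mod 36).
  Combine with x ≡ 6 (mod 9): gcd(36, 9) = 9; 6 - 24 = -18, which IS divisible by 9, so compatible.
    Write x = 24 + 36·t and substitute into x ≡ 6 (mod 9): 36·t ≡ 6 − 24 = -18 (mod 9).
    Divide the congruence (and modulus) by g = 9: 4·t ≡ -2 (mod 1).
    Modulo 1 every t works; take t = 0.
    Then x = 24 + 36·0 = 24, valid modulo lcm(36, 9) = 36: x ≡ 24 (mod 36).
Verify: 24 mod 18 = 6, 24 mod 4 = 0, 24 mod 9 = 6.

x ≡ 24 (mod 36).
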